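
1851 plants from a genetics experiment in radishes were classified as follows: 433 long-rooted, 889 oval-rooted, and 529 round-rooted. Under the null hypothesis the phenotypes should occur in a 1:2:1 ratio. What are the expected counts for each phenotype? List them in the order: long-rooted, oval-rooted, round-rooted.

Total ratio parts = 4. Expected numbers out of 1851:
  long-rooted: 1851 × 1/4 = 462.75
  oval-rooted: 1851 × 2/4 = 925.5
  round-rooted: 1851 × 1/4 = 462.75

462.75, 925.5, 462.75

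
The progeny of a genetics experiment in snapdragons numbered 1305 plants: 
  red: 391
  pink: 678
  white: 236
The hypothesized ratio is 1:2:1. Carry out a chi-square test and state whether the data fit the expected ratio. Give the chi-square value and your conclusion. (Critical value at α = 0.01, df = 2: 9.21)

Expected counts for N = 1305 under a 1:2:1 ratio (total parts = 4):
  red: 1305 × 1/4 = 326.25
  pink: 1305 × 2/4 = 652.5
  white: 1305 × 1/4 = 326.25
χ² = Σ (O − E)² / E
  red: (391 − 326.25)² / 326.25 = 12.8508
  pink: (678 − 652.5)² / 652.5 = 0.9966
  white: (236 − 326.25)² / 326.25 = 24.9657
χ² = 12.8508 + 0.9966 + 24.9657 = 38.8131 ≈ 38.813
Degrees of freedom = 3 − 1 = 2; critical value at α = 0.01 is 9.21.
Since 38.813 > 9.21, we reject the null hypothesis — the data do not fit the 1:2:1 ratio.

38.813; not consistent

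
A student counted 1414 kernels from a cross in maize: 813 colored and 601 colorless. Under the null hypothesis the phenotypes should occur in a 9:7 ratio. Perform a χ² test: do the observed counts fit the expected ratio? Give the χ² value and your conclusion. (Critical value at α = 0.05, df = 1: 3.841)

Expected counts for N = 1414 under a 9:7 ratio (total parts = 16):
  colored: 1414 × 9/16 = 795.375
  colorless: 1414 × 7/16 = 618.625
χ² = Σ (O − E)² / E
  colored: (813 − 795.375)² / 795.375 = 0.3906
  colorless: (601 − 618.625)² / 618.625 = 0.5021
χ² = 0.3906 + 0.5021 = 0.8927 ≈ 0.893
Degrees of freedom = 2 − 1 = 1; critical value at α = 0.05 is 3.841.
Since 0.893 < 3.841, we fail to reject the null hypothesis — the data are consistent with the 9:7 ratio.

0.893; consistent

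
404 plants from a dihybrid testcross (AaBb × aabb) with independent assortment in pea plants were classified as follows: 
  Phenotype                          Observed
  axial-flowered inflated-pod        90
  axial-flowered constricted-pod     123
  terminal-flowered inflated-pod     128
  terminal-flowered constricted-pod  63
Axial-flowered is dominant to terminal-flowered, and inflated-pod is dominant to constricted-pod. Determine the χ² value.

27.505

A dihybrid testcross with independent assortment gives a 1:1:1:1 ratio.
Total ratio parts = 4. Expected numbers out of 404:
  axial-flowered inflated-pod: 404 × 1/4 = 101
  axial-flowered constricted-pod: 404 × 1/4 = 101
  terminal-flowered inflated-pod: 404 × 1/4 = 101
  terminal-flowered constricted-pod: 404 × 1/4 = 101
χ² = Σ (O − E)² / E
  axial-flowered inflated-pod: (90 − 101)² / 101 = 1.1980
  axial-flowered constricted-pod: (123 − 101)² / 101 = 4.7921
  terminal-flowered inflated-pod: (128 − 101)² / 101 = 7.2178
  terminal-flowered constricted-pod: (63 − 101)² / 101 = 14.2970
χ² = 1.1980 + 4.7921 + 7.2178 + 14.2970 = 27.5049 ≈ 27.505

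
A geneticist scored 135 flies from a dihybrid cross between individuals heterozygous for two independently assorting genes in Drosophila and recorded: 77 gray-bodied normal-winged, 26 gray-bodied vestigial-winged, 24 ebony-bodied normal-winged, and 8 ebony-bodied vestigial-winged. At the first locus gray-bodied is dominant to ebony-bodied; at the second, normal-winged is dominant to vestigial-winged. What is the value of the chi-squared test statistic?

A dihybrid F₂ with independent assortment and complete dominance at both loci gives a 9:3:3:1 phenotypic ratio.
Under the 9:3:3:1 hypothesis (Σ ratio = 16, N = 135):
  gray-bodied normal-winged: 135 × 9/16 = 75.9375
  gray-bodied vestigial-winged: 135 × 3/16 = 25.3125
  ebony-bodied normal-winged: 135 × 3/16 = 25.3125
  ebony-bodied vestigial-winged: 135 × 1/16 = 8.4375
χ² = Σ (O − E)² / E
  gray-bodied normal-winged: (77 − 75.9375)² / 75.9375 = 0.0149
  gray-bodied vestigial-winged: (26 − 25.3125)² / 25.3125 = 0.0187
  ebony-bodied normal-winged: (24 − 25.3125)² / 25.3125 = 0.0681
  ebony-bodied vestigial-winged: (8 − 8.4375)² / 8.4375 = 0.0227
χ² = 0.0149 + 0.0187 + 0.0681 + 0.0227 = 0.1244 ≈ 0.124

0.124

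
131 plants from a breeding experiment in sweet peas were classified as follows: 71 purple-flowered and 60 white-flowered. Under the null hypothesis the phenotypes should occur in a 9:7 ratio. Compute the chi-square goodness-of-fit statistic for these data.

Expected counts for N = 131 under a 9:7 ratio (total parts = 16):
  purple-flowered: 131 × 9/16 = 73.6875
  white-flowered: 131 × 7/16 = 57.3125
χ² = Σ (O − E)² / E
  purple-flowered: (71 − 73.6875)² / 73.6875 = 0.0980
  white-flowered: (60 − 57.3125)² / 57.3125 = 0.1260
χ² = 0.0980 + 0.1260 = 0.224

0.224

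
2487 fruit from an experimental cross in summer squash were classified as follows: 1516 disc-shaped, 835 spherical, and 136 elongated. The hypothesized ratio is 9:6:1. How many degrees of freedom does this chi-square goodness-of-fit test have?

A goodness-of-fit test with 3 phenotype classes has df = 3 − 1 = 2.

2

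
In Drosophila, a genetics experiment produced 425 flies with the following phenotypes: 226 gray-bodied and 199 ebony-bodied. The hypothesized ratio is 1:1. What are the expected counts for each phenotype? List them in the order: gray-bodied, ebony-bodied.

The 1:1 ratio has 2 parts, so with N = 425 the expected counts are:
  gray-bodied: 425 × 1/2 = 212.5
  ebony-bodied: 425 × 1/2 = 212.5

212.5, 212.5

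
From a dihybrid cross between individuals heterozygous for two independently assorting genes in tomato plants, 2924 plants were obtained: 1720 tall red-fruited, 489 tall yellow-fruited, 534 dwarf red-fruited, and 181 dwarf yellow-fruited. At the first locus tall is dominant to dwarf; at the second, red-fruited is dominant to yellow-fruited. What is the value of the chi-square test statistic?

A dihybrid F₂ with independent assortment and complete dominance at both loci gives a 9:3:3:1 phenotypic ratio.
The 9:3:3:1 ratio has 16 parts, so with N = 2924 the expected counts are:
  tall red-fruited: 2924 × 9/16 = 1644.75
  tall yellow-fruited: 2924 × 3/16 = 548.25
  dwarf red-fruited: 2924 × 3/16 = 548.25
  dwarf yellow-fruited: 2924 × 1/16 = 182.75
χ² = Σ (O − E)² / E
  tall red-fruited: (1720 − 1644.75)² / 1644.75 = 3.4428
  tall yellow-fruited: (489 − 548.25)² / 548.25 = 6.4032
  dwarf red-fruited: (534 − 548.25)² / 548.25 = 0.3704
  dwarf yellow-fruited: (181 − 182.75)² / 182.75 = 0.0168
χ² = 3.4428 + 6.4032 + 0.3704 + 0.0168 = 10.2332 ≈ 10.233

10.233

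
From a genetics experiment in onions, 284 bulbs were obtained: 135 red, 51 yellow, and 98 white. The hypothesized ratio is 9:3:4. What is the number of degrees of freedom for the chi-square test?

2

A goodness-of-fit test with 3 phenotype classes has df = 3 − 1 = 2.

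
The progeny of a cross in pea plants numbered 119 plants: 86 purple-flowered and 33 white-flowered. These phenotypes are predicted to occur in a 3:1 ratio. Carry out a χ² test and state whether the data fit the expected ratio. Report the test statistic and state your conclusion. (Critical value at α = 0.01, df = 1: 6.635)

0.473; consistent

Under the 3:1 hypothesis (Σ ratio = 4, N = 119):
  purple-flowered: 119 × 3/4 = 89.25
  white-flowered: 119 × 1/4 = 29.75
χ² = Σ (O − E)² / E
  purple-flowered: (86 − 89.25)² / 89.25 = 0.1183
  white-flowered: (33 − 29.75)² / 29.75 = 0.3550
χ² = 0.1183 + 0.3550 = 0.4733 ≈ 0.473
Degrees of freedom = 2 − 1 = 1; critical value at α = 0.01 is 6.635.
Since 0.473 < 6.635, we fail to reject the null hypothesis — the data are consistent with the 3:1 ratio.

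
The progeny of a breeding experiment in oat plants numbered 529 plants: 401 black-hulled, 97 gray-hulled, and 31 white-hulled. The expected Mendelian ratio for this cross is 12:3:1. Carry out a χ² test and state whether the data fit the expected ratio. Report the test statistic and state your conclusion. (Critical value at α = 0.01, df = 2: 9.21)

The 12:3:1 ratio has 16 parts, so with N = 529 the expected counts are:
  black-hulled: 529 × 12/16 = 396.75
  gray-hulled: 529 × 3/16 = 99.1875
  white-hulled: 529 × 1/16 = 33.0625
χ² = Σ (O − E)² / E
  black-hulled: (401 − 396.75)² / 396.75 = 0.0455
  gray-hulled: (97 − 99.1875)² / 99.1875 = 0.0482
  white-hulled: (31 − 33.0625)² / 33.0625 = 0.1287
χ² = 0.0455 + 0.0482 + 0.1287 = 0.2224 ≈ 0.222
Degrees of freedom = 3 − 1 = 2; critical value at α = 0.01 is 9.21.
Since 0.222 < 9.21, we fail to reject the null hypothesis — the data are consistent with the 12:3:1 ratio.

0.222; consistent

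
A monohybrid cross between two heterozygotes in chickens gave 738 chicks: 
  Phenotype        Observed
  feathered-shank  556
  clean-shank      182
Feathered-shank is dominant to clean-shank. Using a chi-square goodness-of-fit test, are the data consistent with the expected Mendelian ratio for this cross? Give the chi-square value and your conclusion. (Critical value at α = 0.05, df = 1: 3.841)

For a monohybrid cross between heterozygotes with complete dominance, the expected phenotypic ratio is 3:1.
The 3:1 ratio has 4 parts, so with N = 738 the expected counts are:
  feathered-shank: 738 × 3/4 = 553.5
  clean-shank: 738 × 1/4 = 184.5
χ² = Σ (O − E)² / E
  feathered-shank: (556 − 553.5)² / 553.5 = 0.0113
  clean-shank: (182 − 184.5)² / 184.5 = 0.0339
χ² = 0.0113 + 0.0339 = 0.0452 ≈ 0.045
Degrees of freedom = 2 − 1 = 1; critical value at α = 0.05 is 3.841.
Since 0.045 < 3.841, we fail to reject the null hypothesis — the data are consistent with the 3:1 ratio.

0.045; consistent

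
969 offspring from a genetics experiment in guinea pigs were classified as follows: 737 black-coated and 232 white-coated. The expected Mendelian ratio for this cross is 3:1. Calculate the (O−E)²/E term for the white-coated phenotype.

Under the 3:1 hypothesis (Σ ratio = 4, N = 969):
  black-coated: 969 × 3/4 = 726.75
  white-coated: 969 × 1/4 = 242.25
Contribution of white-coated: (232 − 242.25)² / 242.25 = 0.4337

0.434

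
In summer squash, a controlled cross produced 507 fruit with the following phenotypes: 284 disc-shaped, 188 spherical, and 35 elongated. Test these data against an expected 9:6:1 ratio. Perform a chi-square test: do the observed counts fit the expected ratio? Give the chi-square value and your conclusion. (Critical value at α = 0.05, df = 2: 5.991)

0.375; consistent

Expected counts for N = 507 under a 9:6:1 ratio (total parts = 16):
  disc-shaped: 507 × 9/16 = 285.1875
  spherical: 507 × 6/16 = 190.125
  elongated: 507 × 1/16 = 31.6875
χ² = Σ (O − E)² / E
  disc-shaped: (284 − 285.1875)² / 285.1875 = 0.0049
  spherical: (188 − 190.125)² / 190.125 = 0.0238
  elongated: (35 − 31.6875)² / 31.6875 = 0.3463
χ² = 0.0049 + 0.0238 + 0.3463 = 0.375
Degrees of freedom = 3 − 1 = 2; critical value at α = 0.05 is 5.991.
Since 0.375 < 5.991, we fail to reject the null hypothesis — the data are consistent with the 9:6:1 ratio.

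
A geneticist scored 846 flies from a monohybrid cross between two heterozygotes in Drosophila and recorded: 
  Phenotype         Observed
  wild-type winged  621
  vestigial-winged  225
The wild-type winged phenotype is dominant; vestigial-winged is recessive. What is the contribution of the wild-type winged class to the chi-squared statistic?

0.287

For a monohybrid cross between heterozygotes with complete dominance, the expected phenotypic ratio is 3:1.
Expected counts for N = 846 under a 3:1 ratio (total parts = 4):
  wild-type winged: 846 × 3/4 = 634.5
  vestigial-winged: 846 × 1/4 = 211.5
Contribution of wild-type winged: (621 − 634.5)² / 634.5 = 0.2872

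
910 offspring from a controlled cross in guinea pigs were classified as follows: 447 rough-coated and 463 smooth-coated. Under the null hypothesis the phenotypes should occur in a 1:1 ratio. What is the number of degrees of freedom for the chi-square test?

A goodness-of-fit test with 2 phenotype classes has df = 2 − 1 = 1.

1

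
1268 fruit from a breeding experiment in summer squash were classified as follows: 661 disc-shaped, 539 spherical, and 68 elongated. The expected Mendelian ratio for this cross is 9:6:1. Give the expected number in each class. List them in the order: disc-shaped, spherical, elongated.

713.25, 475.5, 79.25

The 9:6:1 ratio has 16 parts, so with N = 1268 the expected counts are:
  disc-shaped: 1268 × 9/16 = 713.25
  spherical: 1268 × 6/16 = 475.5
  elongated: 1268 × 1/16 = 79.25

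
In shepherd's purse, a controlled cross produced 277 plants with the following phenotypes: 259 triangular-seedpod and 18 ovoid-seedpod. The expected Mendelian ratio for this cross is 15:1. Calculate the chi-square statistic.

Under the 15:1 hypothesis (Σ ratio = 16, N = 277):
  triangular-seedpod: 277 × 15/16 = 259.6875
  ovoid-seedpod: 277 × 1/16 = 17.3125
χ² = Σ (O − E)² / E
  triangular-seedpod: (259 − 259.6875)² / 259.6875 = 0.0018
  ovoid-seedpod: (18 − 17.3125)² / 17.3125 = 0.0273
χ² = 0.0018 + 0.0273 = 0.0291 ≈ 0.029

0.029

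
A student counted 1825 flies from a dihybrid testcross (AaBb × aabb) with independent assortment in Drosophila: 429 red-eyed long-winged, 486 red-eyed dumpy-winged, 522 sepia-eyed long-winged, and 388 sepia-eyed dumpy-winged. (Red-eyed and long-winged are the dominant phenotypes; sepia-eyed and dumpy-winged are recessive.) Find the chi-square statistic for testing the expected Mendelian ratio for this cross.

23.252

A dihybrid testcross with independent assortment gives a 1:1:1:1 ratio.
Under the 1:1:1:1 hypothesis (Σ ratio = 4, N = 1825):
  red-eyed long-winged: 1825 × 1/4 = 456.25
  red-eyed dumpy-winged: 1825 × 1/4 = 456.25
  sepia-eyed long-winged: 1825 × 1/4 = 456.25
  sepia-eyed dumpy-winged: 1825 × 1/4 = 456.25
χ² = Σ (O − E)² / E
  red-eyed long-winged: (429 − 456.25)² / 456.25 = 1.6275
  red-eyed dumpy-winged: (486 − 456.25)² / 456.25 = 1.9399
  sepia-eyed long-winged: (522 − 456.25)² / 456.25 = 9.4752
  sepia-eyed dumpy-winged: (388 − 456.25)² / 456.25 = 10.2095
χ² = 1.6275 + 1.9399 + 9.4752 + 10.2095 = 23.2521 ≈ 23.252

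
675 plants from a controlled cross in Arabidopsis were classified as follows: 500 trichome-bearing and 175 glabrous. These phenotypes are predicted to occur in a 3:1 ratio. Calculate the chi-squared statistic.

0.309

Expected counts for N = 675 under a 3:1 ratio (total parts = 4):
  trichome-bearing: 675 × 3/4 = 506.25
  glabrous: 675 × 1/4 = 168.75
χ² = Σ (O − E)² / E
  trichome-bearing: (500 − 506.25)² / 506.25 = 0.0772
  glabrous: (175 − 168.75)² / 168.75 = 0.2315
χ² = 0.0772 + 0.2315 = 0.3087 ≈ 0.309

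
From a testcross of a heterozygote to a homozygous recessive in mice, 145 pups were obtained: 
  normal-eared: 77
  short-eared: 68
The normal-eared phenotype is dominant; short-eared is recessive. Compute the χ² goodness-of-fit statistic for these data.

0.559

A testcross of a heterozygote (Aa × aa) gives a 1:1 phenotypic ratio.
Expected counts for N = 145 under a 1:1 ratio (total parts = 2):
  normal-eared: 145 × 1/2 = 72.5
  short-eared: 145 × 1/2 = 72.5
χ² = Σ (O − E)² / E
  normal-eared: (77 − 72.5)² / 72.5 = 0.2793
  short-eared: (68 − 72.5)² / 72.5 = 0.2793
χ² = 0.2793 + 0.2793 = 0.5586 ≈ 0.559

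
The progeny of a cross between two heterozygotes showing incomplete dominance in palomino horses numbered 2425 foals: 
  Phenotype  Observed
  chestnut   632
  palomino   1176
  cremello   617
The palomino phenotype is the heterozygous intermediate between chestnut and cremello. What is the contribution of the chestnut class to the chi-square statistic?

With incomplete dominance, a heterozygote × heterozygote cross gives a 1:2:1 phenotypic ratio.
Expected counts for N = 2425 under a 1:2:1 ratio (total parts = 4):
  chestnut: 2425 × 1/4 = 606.25
  palomino: 2425 × 2/4 = 1212.5
  cremello: 2425 × 1/4 = 606.25
Contribution of chestnut: (632 − 606.25)² / 606.25 = 1.0937

1.094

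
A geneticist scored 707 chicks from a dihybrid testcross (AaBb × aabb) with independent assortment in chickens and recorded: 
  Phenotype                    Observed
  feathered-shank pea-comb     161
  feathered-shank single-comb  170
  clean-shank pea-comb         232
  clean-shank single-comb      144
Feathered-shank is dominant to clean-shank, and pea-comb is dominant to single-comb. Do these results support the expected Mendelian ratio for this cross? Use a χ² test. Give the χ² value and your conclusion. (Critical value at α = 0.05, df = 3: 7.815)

25.000; not consistent

A dihybrid testcross with independent assortment gives a 1:1:1:1 ratio.
The 1:1:1:1 ratio has 4 parts, so with N = 707 the expected counts are:
  feathered-shank pea-comb: 707 × 1/4 = 176.75
  feathered-shank single-comb: 707 × 1/4 = 176.75
  clean-shank pea-comb: 707 × 1/4 = 176.75
  clean-shank single-comb: 707 × 1/4 = 176.75
χ² = Σ (O − E)² / E
  feathered-shank pea-comb: (161 − 176.75)² / 176.75 = 1.4035
  feathered-shank single-comb: (170 − 176.75)² / 176.75 = 0.2578
  clean-shank pea-comb: (232 − 176.75)² / 176.75 = 17.2705
  clean-shank single-comb: (144 − 176.75)² / 176.75 = 6.0682
χ² = 1.4035 + 0.2578 + 17.2705 + 6.0682 = 25.000
Degrees of freedom = 4 − 1 = 3; critical value at α = 0.05 is 7.815.
Since 25.000 > 7.815, we reject the null hypothesis — the data do not fit the 1:1:1:1 ratio.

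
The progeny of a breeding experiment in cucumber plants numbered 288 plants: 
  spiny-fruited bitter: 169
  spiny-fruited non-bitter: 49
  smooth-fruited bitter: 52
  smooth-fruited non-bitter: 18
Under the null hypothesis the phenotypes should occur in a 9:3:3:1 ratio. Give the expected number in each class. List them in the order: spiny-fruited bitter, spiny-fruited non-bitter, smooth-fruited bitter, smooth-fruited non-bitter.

The 9:3:3:1 ratio has 16 parts, so with N = 288 the expected counts are:
  spiny-fruited bitter: 288 × 9/16 = 162
  spiny-fruited non-bitter: 288 × 3/16 = 54
  smooth-fruited bitter: 288 × 3/16 = 54
  smooth-fruited non-bitter: 288 × 1/16 = 18

162, 54, 54, 18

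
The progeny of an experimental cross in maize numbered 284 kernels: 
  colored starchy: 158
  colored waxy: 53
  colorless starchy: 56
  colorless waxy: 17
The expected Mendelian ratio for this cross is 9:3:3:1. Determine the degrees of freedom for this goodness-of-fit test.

A goodness-of-fit test with 4 phenotype classes has df = 4 − 1 = 3.

3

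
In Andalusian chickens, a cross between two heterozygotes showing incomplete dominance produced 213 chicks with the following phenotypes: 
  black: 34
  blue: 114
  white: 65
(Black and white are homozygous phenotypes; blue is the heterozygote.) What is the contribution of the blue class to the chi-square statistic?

0.528

With incomplete dominance, a heterozygote × heterozygote cross gives a 1:2:1 phenotypic ratio.
Under the 1:2:1 hypothesis (Σ ratio = 4, N = 213):
  black: 213 × 1/4 = 53.25
  blue: 213 × 2/4 = 106.5
  white: 213 × 1/4 = 53.25
Contribution of blue: (114 − 106.5)² / 106.5 = 0.5282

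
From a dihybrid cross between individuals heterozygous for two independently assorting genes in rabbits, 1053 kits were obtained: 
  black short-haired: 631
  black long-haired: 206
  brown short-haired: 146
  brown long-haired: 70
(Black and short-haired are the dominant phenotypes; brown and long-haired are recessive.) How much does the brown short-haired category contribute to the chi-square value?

13.401

A dihybrid F₂ with independent assortment and complete dominance at both loci gives a 9:3:3:1 phenotypic ratio.
Total ratio parts = 16. Expected numbers out of 1053:
  black short-haired: 1053 × 9/16 = 592.3125
  black long-haired: 1053 × 3/16 = 197.4375
  brown short-haired: 1053 × 3/16 = 197.4375
  brown long-haired: 1053 × 1/16 = 65.8125
Contribution of brown short-haired: (146 − 197.4375)² / 197.4375 = 13.4008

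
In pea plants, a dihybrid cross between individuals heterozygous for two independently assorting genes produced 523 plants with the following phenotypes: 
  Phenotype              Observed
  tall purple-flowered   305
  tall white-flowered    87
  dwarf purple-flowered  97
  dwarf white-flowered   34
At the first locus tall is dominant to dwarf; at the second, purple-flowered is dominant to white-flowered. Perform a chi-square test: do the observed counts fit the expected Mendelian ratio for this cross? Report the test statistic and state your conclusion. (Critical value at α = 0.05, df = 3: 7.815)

1.710; consistent

A dihybrid F₂ with independent assortment and complete dominance at both loci gives a 9:3:3:1 phenotypic ratio.
The 9:3:3:1 ratio has 16 parts, so with N = 523 the expected counts are:
  tall purple-flowered: 523 × 9/16 = 294.1875
  tall white-flowered: 523 × 3/16 = 98.0625
  dwarf purple-flowered: 523 × 3/16 = 98.0625
  dwarf white-flowered: 523 × 1/16 = 32.6875
χ² = Σ (O − E)² / E
  tall purple-flowered: (305 − 294.1875)² / 294.1875 = 0.3974
  tall white-flowered: (87 − 98.0625)² / 98.0625 = 1.2480
  dwarf purple-flowered: (97 − 98.0625)² / 98.0625 = 0.0115
  dwarf white-flowered: (34 − 32.6875)² / 32.6875 = 0.0527
χ² = 0.3974 + 1.2480 + 0.0115 + 0.0527 = 1.7096 ≈ 1.710
Degrees of freedom = 4 − 1 = 3; critical value at α = 0.05 is 7.815.
Since 1.710 < 7.815, we fail to reject the null hypothesis — the data are consistent with the 9:3:3:1 ratio.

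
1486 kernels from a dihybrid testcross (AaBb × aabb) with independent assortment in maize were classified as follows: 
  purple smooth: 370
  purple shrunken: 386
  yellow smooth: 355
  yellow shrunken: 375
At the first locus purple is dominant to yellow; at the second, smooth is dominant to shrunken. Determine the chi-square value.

A dihybrid testcross with independent assortment gives a 1:1:1:1 ratio.
Total ratio parts = 4. Expected numbers out of 1486:
  purple smooth: 1486 × 1/4 = 371.5
  purple shrunken: 1486 × 1/4 = 371.5
  yellow smooth: 1486 × 1/4 = 371.5
  yellow shrunken: 1486 × 1/4 = 371.5
χ² = Σ (O − E)² / E
  purple smooth: (370 − 371.5)² / 371.5 = 0.0061
  purple shrunken: (386 − 371.5)² / 371.5 = 0.5659
  yellow smooth: (355 − 371.5)² / 371.5 = 0.7328
  yellow shrunken: (375 − 371.5)² / 371.5 = 0.0330
χ² = 0.0061 + 0.5659 + 0.7328 + 0.0330 = 1.3378 ≈ 1.338

1.338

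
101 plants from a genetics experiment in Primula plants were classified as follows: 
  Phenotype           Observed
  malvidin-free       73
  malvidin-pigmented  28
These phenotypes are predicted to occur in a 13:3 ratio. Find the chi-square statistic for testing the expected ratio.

Under the 13:3 hypothesis (Σ ratio = 16, N = 101):
  malvidin-free: 101 × 13/16 = 82.0625
  malvidin-pigmented: 101 × 3/16 = 18.9375
χ² = Σ (O − E)² / E
  malvidin-free: (73 − 82.0625)² / 82.0625 = 1.0008
  malvidin-pigmented: (28 − 18.9375)² / 18.9375 = 4.3368
χ² = 1.0008 + 4.3368 = 5.3376 ≈ 5.338

5.338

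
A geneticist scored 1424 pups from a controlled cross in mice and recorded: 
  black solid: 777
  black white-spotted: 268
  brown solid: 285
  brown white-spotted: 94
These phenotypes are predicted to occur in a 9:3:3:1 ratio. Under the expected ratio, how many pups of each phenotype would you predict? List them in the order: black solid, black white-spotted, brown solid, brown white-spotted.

801, 267, 267, 89

Total ratio parts = 16. Expected numbers out of 1424:
  black solid: 1424 × 9/16 = 801
  black white-spotted: 1424 × 3/16 = 267
  brown solid: 1424 × 3/16 = 267
  brown white-spotted: 1424 × 1/16 = 89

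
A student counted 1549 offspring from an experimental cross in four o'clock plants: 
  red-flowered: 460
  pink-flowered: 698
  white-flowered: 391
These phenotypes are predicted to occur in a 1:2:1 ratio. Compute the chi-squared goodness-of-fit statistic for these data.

The 1:2:1 ratio has 4 parts, so with N = 1549 the expected counts are:
  red-flowered: 1549 × 1/4 = 387.25
  pink-flowered: 1549 × 2/4 = 774.5
  white-flowered: 1549 × 1/4 = 387.25
χ² = Σ (O − E)² / E
  red-flowered: (460 − 387.25)² / 387.25 = 13.6670
  pink-flowered: (698 − 774.5)² / 774.5 = 7.5562
  white-flowered: (391 − 387.25)² / 387.25 = 0.0363
χ² = 13.6670 + 7.5562 + 0.0363 = 21.2595 ≈ 21.260

21.260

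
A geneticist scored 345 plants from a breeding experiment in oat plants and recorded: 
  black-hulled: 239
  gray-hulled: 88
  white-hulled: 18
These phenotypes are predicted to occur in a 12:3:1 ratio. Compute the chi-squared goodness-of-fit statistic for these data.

Expected counts for N = 345 under a 12:3:1 ratio (total parts = 16):
  black-hulled: 345 × 12/16 = 258.75
  gray-hulled: 345 × 3/16 = 64.6875
  white-hulled: 345 × 1/16 = 21.5625
χ² = Σ (O − E)² / E
  black-hulled: (239 − 258.75)² / 258.75 = 1.5075
  gray-hulled: (88 − 64.6875)² / 64.6875 = 8.4015
  white-hulled: (18 − 21.5625)² / 21.5625 = 0.5886
χ² = 1.5075 + 8.4015 + 0.5886 = 10.4976 ≈ 10.498

10.498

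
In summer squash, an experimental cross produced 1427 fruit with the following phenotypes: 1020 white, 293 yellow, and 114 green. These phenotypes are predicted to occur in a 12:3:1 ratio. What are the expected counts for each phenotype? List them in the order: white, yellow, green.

1070.25, 267.5625, 89.1875

Total ratio parts = 16. Expected numbers out of 1427:
  white: 1427 × 12/16 = 1070.25
  yellow: 1427 × 3/16 = 267.5625
  green: 1427 × 1/16 = 89.1875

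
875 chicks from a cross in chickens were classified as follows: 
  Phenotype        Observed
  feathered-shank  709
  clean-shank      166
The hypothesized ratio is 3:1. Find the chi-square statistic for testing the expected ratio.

16.960

Under the 3:1 hypothesis (Σ ratio = 4, N = 875):
  feathered-shank: 875 × 3/4 = 656.25
  clean-shank: 875 × 1/4 = 218.75
χ² = Σ (O − E)² / E
  feathered-shank: (709 − 656.25)² / 656.25 = 4.2401
  clean-shank: (166 − 218.75)² / 218.75 = 12.7203
χ² = 4.2401 + 12.7203 = 16.9604 ≈ 16.960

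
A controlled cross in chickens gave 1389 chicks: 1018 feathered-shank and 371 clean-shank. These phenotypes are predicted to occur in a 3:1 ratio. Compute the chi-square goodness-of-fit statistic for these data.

2.166

The 3:1 ratio has 4 parts, so with N = 1389 the expected counts are:
  feathered-shank: 1389 × 3/4 = 1041.75
  clean-shank: 1389 × 1/4 = 347.25
χ² = Σ (O − E)² / E
  feathered-shank: (1018 − 1041.75)² / 1041.75 = 0.5415
  clean-shank: (371 − 347.25)² / 347.25 = 1.6244
χ² = 0.5415 + 1.6244 = 2.1659 ≈ 2.166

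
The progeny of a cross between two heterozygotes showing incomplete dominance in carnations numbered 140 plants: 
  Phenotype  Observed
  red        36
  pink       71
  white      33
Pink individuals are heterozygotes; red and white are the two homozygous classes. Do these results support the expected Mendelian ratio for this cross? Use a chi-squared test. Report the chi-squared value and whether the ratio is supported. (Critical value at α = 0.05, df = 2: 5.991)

With incomplete dominance, a heterozygote × heterozygote cross gives a 1:2:1 phenotypic ratio.
Expected counts for N = 140 under a 1:2:1 ratio (total parts = 4):
  red: 140 × 1/4 = 35
  pink: 140 × 2/4 = 70
  white: 140 × 1/4 = 35
χ² = Σ (O − E)² / E
  red: (36 − 35)² / 35 = 0.0286
  pink: (71 − 70)² / 70 = 0.0143
  white: (33 − 35)² / 35 = 0.1143
χ² = 0.0286 + 0.0143 + 0.1143 = 0.1572 ≈ 0.157
Degrees of freedom = 3 − 1 = 2; critical value at α = 0.05 is 5.991.
Since 0.157 < 5.991, we fail to reject the null hypothesis — the data are consistent with the 1:2:1 ratio.

0.157; consistent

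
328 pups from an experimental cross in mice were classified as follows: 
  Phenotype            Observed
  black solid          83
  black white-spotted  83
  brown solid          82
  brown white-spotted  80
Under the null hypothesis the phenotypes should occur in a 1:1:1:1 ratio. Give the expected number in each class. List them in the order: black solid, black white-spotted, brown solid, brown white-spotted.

The 1:1:1:1 ratio has 4 parts, so with N = 328 the expected counts are:
  black solid: 328 × 1/4 = 82
  black white-spotted: 328 × 1/4 = 82
  brown solid: 328 × 1/4 = 82
  brown white-spotted: 328 × 1/4 = 82

82, 82, 82, 82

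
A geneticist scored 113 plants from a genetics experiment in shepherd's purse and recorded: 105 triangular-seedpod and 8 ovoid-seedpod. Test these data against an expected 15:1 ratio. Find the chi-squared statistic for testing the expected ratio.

0.133

The 15:1 ratio has 16 parts, so with N = 113 the expected counts are:
  triangular-seedpod: 113 × 15/16 = 105.9375
  ovoid-seedpod: 113 × 1/16 = 7.0625
χ² = Σ (O − E)² / E
  triangular-seedpod: (105 − 105.9375)² / 105.9375 = 0.0083
  ovoid-seedpod: (8 − 7.0625)² / 7.0625 = 0.1244
χ² = 0.0083 + 0.1244 = 0.1327 ≈ 0.133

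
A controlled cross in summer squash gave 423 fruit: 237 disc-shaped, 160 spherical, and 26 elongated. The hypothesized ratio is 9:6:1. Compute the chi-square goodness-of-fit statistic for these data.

Expected counts for N = 423 under a 9:6:1 ratio (total parts = 16):
  disc-shaped: 423 × 9/16 = 237.9375
  spherical: 423 × 6/16 = 158.625
  elongated: 423 × 1/16 = 26.4375
χ² = Σ (O − E)² / E
  disc-shaped: (237 − 237.9375)² / 237.9375 = 0.0037
  spherical: (160 − 158.625)² / 158.625 = 0.0119
  elongated: (26 − 26.4375)² / 26.4375 = 0.0072
χ² = 0.0037 + 0.0119 + 0.0072 = 0.0228 ≈ 0.023

0.023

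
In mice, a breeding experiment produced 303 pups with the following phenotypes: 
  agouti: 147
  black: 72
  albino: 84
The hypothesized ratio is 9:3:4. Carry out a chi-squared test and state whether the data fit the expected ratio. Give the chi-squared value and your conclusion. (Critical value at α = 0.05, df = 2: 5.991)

8.182; not consistent

Expected counts for N = 303 under a 9:3:4 ratio (total parts = 16):
  agouti: 303 × 9/16 = 170.4375
  black: 303 × 3/16 = 56.8125
  albino: 303 × 4/16 = 75.75
χ² = Σ (O − E)² / E
  agouti: (147 − 170.4375)² / 170.4375 = 3.2230
  black: (72 − 56.8125)² / 56.8125 = 4.0600
  albino: (84 − 75.75)² / 75.75 = 0.8985
χ² = 3.2230 + 4.0600 + 0.8985 = 8.1815 ≈ 8.182
Degrees of freedom = 3 − 1 = 2; critical value at α = 0.05 is 5.991.
Since 8.182 > 5.991, we reject the null hypothesis — the data do not fit the 9:3:4 ratio.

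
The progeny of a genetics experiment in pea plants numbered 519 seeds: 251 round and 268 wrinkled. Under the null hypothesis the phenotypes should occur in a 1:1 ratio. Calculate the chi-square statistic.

0.557

Expected counts for N = 519 under a 1:1 ratio (total parts = 2):
  round: 519 × 1/2 = 259.5
  wrinkled: 519 × 1/2 = 259.5
χ² = Σ (O − E)² / E
  round: (251 − 259.5)² / 259.5 = 0.2784
  wrinkled: (268 − 259.5)² / 259.5 = 0.2784
χ² = 0.2784 + 0.2784 = 0.5568 ≈ 0.557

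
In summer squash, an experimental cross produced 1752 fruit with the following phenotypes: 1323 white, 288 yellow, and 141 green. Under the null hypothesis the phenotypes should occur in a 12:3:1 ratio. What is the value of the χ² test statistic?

Total ratio parts = 16. Expected numbers out of 1752:
  white: 1752 × 12/16 = 1314
  yellow: 1752 × 3/16 = 328.5
  green: 1752 × 1/16 = 109.5
χ² = Σ (O − E)² / E
  white: (1323 − 1314)² / 1314 = 0.0616
  yellow: (288 − 328.5)² / 328.5 = 4.9932
  green: (141 − 109.5)² / 109.5 = 9.0616
χ² = 0.0616 + 4.9932 + 9.0616 = 14.1164 ≈ 14.116

14.116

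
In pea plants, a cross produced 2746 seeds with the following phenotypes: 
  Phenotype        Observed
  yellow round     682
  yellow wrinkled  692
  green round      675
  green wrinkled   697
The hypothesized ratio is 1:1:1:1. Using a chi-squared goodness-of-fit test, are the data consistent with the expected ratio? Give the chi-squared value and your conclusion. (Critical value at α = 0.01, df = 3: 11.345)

0.427; consistent

Total ratio parts = 4. Expected numbers out of 2746:
  yellow round: 2746 × 1/4 = 686.5
  yellow wrinkled: 2746 × 1/4 = 686.5
  green round: 2746 × 1/4 = 686.5
  green wrinkled: 2746 × 1/4 = 686.5
χ² = Σ (O − E)² / E
  yellow round: (682 − 686.5)² / 686.5 = 0.0295
  yellow wrinkled: (692 − 686.5)² / 686.5 = 0.0441
  green round: (675 − 686.5)² / 686.5 = 0.1926
  green wrinkled: (697 − 686.5)² / 686.5 = 0.1606
χ² = 0.0295 + 0.0441 + 0.1926 + 0.1606 = 0.4268 ≈ 0.427
Degrees of freedom = 4 − 1 = 3; critical value at α = 0.01 is 11.345.
Since 0.427 < 11.345, we fail to reject the null hypothesis — the data are consistent with the 1:1:1:1 ratio.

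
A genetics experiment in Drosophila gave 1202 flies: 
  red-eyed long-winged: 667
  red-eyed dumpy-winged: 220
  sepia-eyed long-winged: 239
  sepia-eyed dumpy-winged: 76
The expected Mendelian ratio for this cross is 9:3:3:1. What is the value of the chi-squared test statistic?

1.085

Expected counts for N = 1202 under a 9:3:3:1 ratio (total parts = 16):
  red-eyed long-winged: 1202 × 9/16 = 676.125
  red-eyed dumpy-winged: 1202 × 3/16 = 225.375
  sepia-eyed long-winged: 1202 × 3/16 = 225.375
  sepia-eyed dumpy-winged: 1202 × 1/16 = 75.125
χ² = Σ (O − E)² / E
  red-eyed long-winged: (667 − 676.125)² / 676.125 = 0.1232
  red-eyed dumpy-winged: (220 − 225.375)² / 225.375 = 0.1282
  sepia-eyed long-winged: (239 − 225.375)² / 225.375 = 0.8237
  sepia-eyed dumpy-winged: (76 − 75.125)² / 75.125 = 0.0102
χ² = 0.1232 + 0.1282 + 0.8237 + 0.0102 = 1.0853 ≈ 1.085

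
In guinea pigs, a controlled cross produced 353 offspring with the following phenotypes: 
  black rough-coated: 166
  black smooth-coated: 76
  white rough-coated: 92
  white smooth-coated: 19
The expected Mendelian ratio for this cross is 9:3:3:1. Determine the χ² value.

Under the 9:3:3:1 hypothesis (Σ ratio = 16, N = 353):
  black rough-coated: 353 × 9/16 = 198.5625
  black smooth-coated: 353 × 3/16 = 66.1875
  white rough-coated: 353 × 3/16 = 66.1875
  white smooth-coated: 353 × 1/16 = 22.0625
χ² = Σ (O − E)² / E
  black rough-coated: (166 − 198.5625)² / 198.5625 = 5.3400
  black smooth-coated: (76 − 66.1875)² / 66.1875 = 1.4547
  white rough-coated: (92 − 66.1875)² / 66.1875 = 10.0666
  white smooth-coated: (19 − 22.0625)² / 22.0625 = 0.4251
χ² = 5.3400 + 1.4547 + 10.0666 + 0.4251 = 17.2864 ≈ 17.286

17.286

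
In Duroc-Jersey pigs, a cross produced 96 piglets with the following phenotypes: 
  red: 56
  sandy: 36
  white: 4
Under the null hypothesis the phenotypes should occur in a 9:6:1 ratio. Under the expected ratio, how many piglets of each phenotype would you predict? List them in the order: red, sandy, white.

54, 36, 6

Total ratio parts = 16. Expected numbers out of 96:
  red: 96 × 9/16 = 54
  sandy: 96 × 6/16 = 36
  white: 96 × 1/16 = 6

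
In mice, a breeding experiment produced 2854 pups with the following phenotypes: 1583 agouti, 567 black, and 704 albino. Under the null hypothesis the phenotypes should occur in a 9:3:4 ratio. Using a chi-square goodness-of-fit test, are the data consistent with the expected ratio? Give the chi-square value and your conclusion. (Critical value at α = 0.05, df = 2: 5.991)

2.337; consistent

The 9:3:4 ratio has 16 parts, so with N = 2854 the expected counts are:
  agouti: 2854 × 9/16 = 1605.375
  black: 2854 × 3/16 = 535.125
  albino: 2854 × 4/16 = 713.5
χ² = Σ (O − E)² / E
  agouti: (1583 − 1605.375)² / 1605.375 = 0.3119
  black: (567 − 535.125)² / 535.125 = 1.8987
  albino: (704 − 713.5)² / 713.5 = 0.1265
χ² = 0.3119 + 1.8987 + 0.1265 = 2.3371 ≈ 2.337
Degrees of freedom = 3 − 1 = 2; critical value at α = 0.05 is 5.991.
Since 2.337 < 5.991, we fail to reject the null hypothesis — the data are consistent with the 9:3:4 ratio.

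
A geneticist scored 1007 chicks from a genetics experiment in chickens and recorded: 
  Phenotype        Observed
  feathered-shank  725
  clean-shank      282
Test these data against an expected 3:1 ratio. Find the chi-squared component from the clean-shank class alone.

3.635

Expected counts for N = 1007 under a 3:1 ratio (total parts = 4):
  feathered-shank: 1007 × 3/4 = 755.25
  clean-shank: 1007 × 1/4 = 251.75
Contribution of clean-shank: (282 − 251.75)² / 251.75 = 3.6348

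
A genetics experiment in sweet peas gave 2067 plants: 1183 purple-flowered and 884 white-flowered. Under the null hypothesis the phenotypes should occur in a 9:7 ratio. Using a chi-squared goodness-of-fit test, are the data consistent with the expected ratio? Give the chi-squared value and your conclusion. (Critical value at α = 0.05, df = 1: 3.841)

The 9:7 ratio has 16 parts, so with N = 2067 the expected counts are:
  purple-flowered: 2067 × 9/16 = 1162.6875
  white-flowered: 2067 × 7/16 = 904.3125
χ² = Σ (O − E)² / E
  purple-flowered: (1183 − 1162.6875)² / 1162.6875 = 0.3549
  white-flowered: (884 − 904.3125)² / 904.3125 = 0.4563
χ² = 0.3549 + 0.4563 = 0.8112 ≈ 0.811
Degrees of freedom = 2 − 1 = 1; critical value at α = 0.05 is 3.841.
Since 0.811 < 3.841, we fail to reject the null hypothesis — the data are consistent with the 9:7 ratio.

0.811; consistent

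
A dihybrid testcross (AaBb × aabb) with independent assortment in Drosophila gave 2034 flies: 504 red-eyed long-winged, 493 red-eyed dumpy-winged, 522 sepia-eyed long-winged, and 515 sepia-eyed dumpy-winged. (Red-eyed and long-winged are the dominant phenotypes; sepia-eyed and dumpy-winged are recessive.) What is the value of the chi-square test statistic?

A dihybrid testcross with independent assortment gives a 1:1:1:1 ratio.
Expected counts for N = 2034 under a 1:1:1:1 ratio (total parts = 4):
  red-eyed long-winged: 2034 × 1/4 = 508.5
  red-eyed dumpy-winged: 2034 × 1/4 = 508.5
  sepia-eyed long-winged: 2034 × 1/4 = 508.5
  sepia-eyed dumpy-winged: 2034 × 1/4 = 508.5
χ² = Σ (O − E)² / E
  red-eyed long-winged: (504 − 508.5)² / 508.5 = 0.0398
  red-eyed dumpy-winged: (493 − 508.5)² / 508.5 = 0.4725
  sepia-eyed long-winged: (522 − 508.5)² / 508.5 = 0.3584
  sepia-eyed dumpy-winged: (515 − 508.5)² / 508.5 = 0.0831
χ² = 0.0398 + 0.4725 + 0.3584 + 0.0831 = 0.9538 ≈ 0.954

0.954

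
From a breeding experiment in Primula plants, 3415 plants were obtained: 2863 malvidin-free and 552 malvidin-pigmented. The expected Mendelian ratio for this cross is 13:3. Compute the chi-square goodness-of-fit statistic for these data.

Under the 13:3 hypothesis (Σ ratio = 16, N = 3415):
  malvidin-free: 3415 × 13/16 = 2774.6875
  malvidin-pigmented: 3415 × 3/16 = 640.3125
χ² = Σ (O − E)² / E
  malvidin-free: (2863 − 2774.6875)² / 2774.6875 = 2.8108
  malvidin-pigmented: (552 − 640.3125)² / 640.3125 = 12.1801
χ² = 2.8108 + 12.1801 = 14.9909 ≈ 14.991

14.991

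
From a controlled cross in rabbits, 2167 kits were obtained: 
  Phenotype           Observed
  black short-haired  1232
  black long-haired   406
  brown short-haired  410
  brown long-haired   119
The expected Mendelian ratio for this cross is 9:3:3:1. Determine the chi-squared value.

The 9:3:3:1 ratio has 16 parts, so with N = 2167 the expected counts are:
  black short-haired: 2167 × 9/16 = 1218.9375
  black long-haired: 2167 × 3/16 = 406.3125
  brown short-haired: 2167 × 3/16 = 406.3125
  brown long-haired: 2167 × 1/16 = 135.4375
χ² = Σ (O − E)² / E
  black short-haired: (1232 − 1218.9375)² / 1218.9375 = 0.1400
  black long-haired: (406 − 406.3125)² / 406.3125 = 0.0002
  brown short-haired: (410 − 406.3125)² / 406.3125 = 0.0335
  brown long-haired: (119 − 135.4375)² / 135.4375 = 1.9950
χ² = 0.1400 + 0.0002 + 0.0335 + 1.9950 = 2.1687 ≈ 2.169

2.169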